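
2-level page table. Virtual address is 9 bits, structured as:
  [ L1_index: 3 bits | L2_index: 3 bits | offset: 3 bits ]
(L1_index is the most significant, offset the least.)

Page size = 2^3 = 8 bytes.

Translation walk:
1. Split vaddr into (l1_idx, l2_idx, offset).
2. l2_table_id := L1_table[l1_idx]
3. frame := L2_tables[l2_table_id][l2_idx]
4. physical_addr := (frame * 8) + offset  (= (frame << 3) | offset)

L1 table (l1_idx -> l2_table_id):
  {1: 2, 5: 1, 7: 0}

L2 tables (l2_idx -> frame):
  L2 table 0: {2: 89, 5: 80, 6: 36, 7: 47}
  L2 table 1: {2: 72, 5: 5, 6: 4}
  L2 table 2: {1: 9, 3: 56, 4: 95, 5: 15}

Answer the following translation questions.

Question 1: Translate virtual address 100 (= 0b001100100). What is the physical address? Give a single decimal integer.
Answer: 764

Derivation:
vaddr = 100 = 0b001100100
Split: l1_idx=1, l2_idx=4, offset=4
L1[1] = 2
L2[2][4] = 95
paddr = 95 * 8 + 4 = 764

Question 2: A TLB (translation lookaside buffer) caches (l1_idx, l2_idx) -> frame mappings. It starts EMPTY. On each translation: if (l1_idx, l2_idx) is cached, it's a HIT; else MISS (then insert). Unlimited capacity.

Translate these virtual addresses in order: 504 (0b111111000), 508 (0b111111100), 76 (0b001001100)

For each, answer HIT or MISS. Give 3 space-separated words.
Answer: MISS HIT MISS

Derivation:
vaddr=504: (7,7) not in TLB -> MISS, insert
vaddr=508: (7,7) in TLB -> HIT
vaddr=76: (1,1) not in TLB -> MISS, insert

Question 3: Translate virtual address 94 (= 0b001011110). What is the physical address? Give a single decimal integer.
vaddr = 94 = 0b001011110
Split: l1_idx=1, l2_idx=3, offset=6
L1[1] = 2
L2[2][3] = 56
paddr = 56 * 8 + 6 = 454

Answer: 454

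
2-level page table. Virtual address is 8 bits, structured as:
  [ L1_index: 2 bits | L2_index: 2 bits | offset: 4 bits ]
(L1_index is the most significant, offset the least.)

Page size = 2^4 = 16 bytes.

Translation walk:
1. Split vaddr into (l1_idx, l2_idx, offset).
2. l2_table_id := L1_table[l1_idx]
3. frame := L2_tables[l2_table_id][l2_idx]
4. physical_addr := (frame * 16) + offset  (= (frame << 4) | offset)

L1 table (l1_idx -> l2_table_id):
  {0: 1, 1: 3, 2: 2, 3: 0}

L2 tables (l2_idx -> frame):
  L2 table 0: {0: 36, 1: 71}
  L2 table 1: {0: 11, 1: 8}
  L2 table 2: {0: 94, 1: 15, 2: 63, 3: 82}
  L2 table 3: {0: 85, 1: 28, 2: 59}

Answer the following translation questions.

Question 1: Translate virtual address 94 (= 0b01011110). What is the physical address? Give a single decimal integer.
Answer: 462

Derivation:
vaddr = 94 = 0b01011110
Split: l1_idx=1, l2_idx=1, offset=14
L1[1] = 3
L2[3][1] = 28
paddr = 28 * 16 + 14 = 462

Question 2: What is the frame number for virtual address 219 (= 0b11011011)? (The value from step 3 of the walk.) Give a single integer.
vaddr = 219: l1_idx=3, l2_idx=1
L1[3] = 0; L2[0][1] = 71

Answer: 71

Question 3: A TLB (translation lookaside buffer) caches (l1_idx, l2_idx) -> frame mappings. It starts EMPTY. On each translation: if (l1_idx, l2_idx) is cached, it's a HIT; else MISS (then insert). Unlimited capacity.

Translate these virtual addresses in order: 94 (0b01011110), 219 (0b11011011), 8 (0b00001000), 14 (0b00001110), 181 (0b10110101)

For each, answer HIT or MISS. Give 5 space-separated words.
Answer: MISS MISS MISS HIT MISS

Derivation:
vaddr=94: (1,1) not in TLB -> MISS, insert
vaddr=219: (3,1) not in TLB -> MISS, insert
vaddr=8: (0,0) not in TLB -> MISS, insert
vaddr=14: (0,0) in TLB -> HIT
vaddr=181: (2,3) not in TLB -> MISS, insert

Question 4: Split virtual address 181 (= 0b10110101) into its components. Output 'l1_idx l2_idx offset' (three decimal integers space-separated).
vaddr = 181 = 0b10110101
  top 2 bits -> l1_idx = 2
  next 2 bits -> l2_idx = 3
  bottom 4 bits -> offset = 5

Answer: 2 3 5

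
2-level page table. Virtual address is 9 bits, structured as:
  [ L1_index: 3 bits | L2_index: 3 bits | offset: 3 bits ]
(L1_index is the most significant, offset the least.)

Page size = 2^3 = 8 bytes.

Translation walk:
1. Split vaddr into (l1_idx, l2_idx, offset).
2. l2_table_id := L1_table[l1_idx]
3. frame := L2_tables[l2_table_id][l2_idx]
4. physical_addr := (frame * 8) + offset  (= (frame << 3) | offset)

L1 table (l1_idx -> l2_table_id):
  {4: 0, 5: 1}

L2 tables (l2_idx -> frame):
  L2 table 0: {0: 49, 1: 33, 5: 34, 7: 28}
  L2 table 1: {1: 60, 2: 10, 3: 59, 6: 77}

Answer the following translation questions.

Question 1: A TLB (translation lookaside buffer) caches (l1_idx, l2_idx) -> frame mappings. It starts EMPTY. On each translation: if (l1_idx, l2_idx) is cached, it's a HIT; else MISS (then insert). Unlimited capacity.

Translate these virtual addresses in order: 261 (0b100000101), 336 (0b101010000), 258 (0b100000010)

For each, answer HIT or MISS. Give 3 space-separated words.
vaddr=261: (4,0) not in TLB -> MISS, insert
vaddr=336: (5,2) not in TLB -> MISS, insert
vaddr=258: (4,0) in TLB -> HIT

Answer: MISS MISS HIT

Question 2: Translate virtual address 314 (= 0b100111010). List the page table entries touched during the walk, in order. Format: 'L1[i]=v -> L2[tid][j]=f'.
vaddr = 314 = 0b100111010
Split: l1_idx=4, l2_idx=7, offset=2

Answer: L1[4]=0 -> L2[0][7]=28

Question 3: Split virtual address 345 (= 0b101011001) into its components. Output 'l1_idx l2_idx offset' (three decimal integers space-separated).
vaddr = 345 = 0b101011001
  top 3 bits -> l1_idx = 5
  next 3 bits -> l2_idx = 3
  bottom 3 bits -> offset = 1

Answer: 5 3 1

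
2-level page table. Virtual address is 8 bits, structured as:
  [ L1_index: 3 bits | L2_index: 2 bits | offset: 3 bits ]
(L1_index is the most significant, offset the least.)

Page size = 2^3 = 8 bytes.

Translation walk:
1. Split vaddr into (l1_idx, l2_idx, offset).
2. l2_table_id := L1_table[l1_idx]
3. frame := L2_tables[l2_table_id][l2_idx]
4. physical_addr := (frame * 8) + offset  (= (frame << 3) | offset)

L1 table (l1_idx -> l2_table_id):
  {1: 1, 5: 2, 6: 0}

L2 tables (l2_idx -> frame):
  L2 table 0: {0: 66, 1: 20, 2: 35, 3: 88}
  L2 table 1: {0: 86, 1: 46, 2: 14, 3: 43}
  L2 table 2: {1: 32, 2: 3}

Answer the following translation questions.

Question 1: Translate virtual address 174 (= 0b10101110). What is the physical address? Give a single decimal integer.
vaddr = 174 = 0b10101110
Split: l1_idx=5, l2_idx=1, offset=6
L1[5] = 2
L2[2][1] = 32
paddr = 32 * 8 + 6 = 262

Answer: 262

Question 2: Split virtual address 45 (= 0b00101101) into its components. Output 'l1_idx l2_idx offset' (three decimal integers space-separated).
Answer: 1 1 5

Derivation:
vaddr = 45 = 0b00101101
  top 3 bits -> l1_idx = 1
  next 2 bits -> l2_idx = 1
  bottom 3 bits -> offset = 5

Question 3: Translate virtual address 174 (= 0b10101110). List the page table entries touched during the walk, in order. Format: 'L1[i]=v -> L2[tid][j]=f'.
vaddr = 174 = 0b10101110
Split: l1_idx=5, l2_idx=1, offset=6

Answer: L1[5]=2 -> L2[2][1]=32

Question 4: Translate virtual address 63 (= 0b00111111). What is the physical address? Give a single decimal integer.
Answer: 351

Derivation:
vaddr = 63 = 0b00111111
Split: l1_idx=1, l2_idx=3, offset=7
L1[1] = 1
L2[1][3] = 43
paddr = 43 * 8 + 7 = 351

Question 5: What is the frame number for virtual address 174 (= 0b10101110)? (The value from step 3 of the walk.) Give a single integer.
vaddr = 174: l1_idx=5, l2_idx=1
L1[5] = 2; L2[2][1] = 32

Answer: 32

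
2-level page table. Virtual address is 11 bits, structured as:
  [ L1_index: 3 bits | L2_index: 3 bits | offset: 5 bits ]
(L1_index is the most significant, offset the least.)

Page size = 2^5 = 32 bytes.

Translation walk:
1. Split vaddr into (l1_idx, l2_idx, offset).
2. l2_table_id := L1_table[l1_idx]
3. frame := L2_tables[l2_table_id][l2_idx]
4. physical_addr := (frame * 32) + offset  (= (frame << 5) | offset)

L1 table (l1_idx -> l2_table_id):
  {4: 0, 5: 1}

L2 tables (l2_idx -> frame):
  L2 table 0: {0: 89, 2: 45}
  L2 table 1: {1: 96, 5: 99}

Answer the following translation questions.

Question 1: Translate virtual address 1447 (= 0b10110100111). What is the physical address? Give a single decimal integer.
vaddr = 1447 = 0b10110100111
Split: l1_idx=5, l2_idx=5, offset=7
L1[5] = 1
L2[1][5] = 99
paddr = 99 * 32 + 7 = 3175

Answer: 3175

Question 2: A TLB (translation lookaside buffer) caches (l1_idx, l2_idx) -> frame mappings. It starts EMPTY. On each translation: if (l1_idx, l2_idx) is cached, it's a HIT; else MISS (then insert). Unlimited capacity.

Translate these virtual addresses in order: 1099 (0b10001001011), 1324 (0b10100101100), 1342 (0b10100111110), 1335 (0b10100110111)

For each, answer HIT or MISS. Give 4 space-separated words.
vaddr=1099: (4,2) not in TLB -> MISS, insert
vaddr=1324: (5,1) not in TLB -> MISS, insert
vaddr=1342: (5,1) in TLB -> HIT
vaddr=1335: (5,1) in TLB -> HIT

Answer: MISS MISS HIT HIT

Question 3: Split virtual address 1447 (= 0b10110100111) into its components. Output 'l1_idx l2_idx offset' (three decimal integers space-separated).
vaddr = 1447 = 0b10110100111
  top 3 bits -> l1_idx = 5
  next 3 bits -> l2_idx = 5
  bottom 5 bits -> offset = 7

Answer: 5 5 7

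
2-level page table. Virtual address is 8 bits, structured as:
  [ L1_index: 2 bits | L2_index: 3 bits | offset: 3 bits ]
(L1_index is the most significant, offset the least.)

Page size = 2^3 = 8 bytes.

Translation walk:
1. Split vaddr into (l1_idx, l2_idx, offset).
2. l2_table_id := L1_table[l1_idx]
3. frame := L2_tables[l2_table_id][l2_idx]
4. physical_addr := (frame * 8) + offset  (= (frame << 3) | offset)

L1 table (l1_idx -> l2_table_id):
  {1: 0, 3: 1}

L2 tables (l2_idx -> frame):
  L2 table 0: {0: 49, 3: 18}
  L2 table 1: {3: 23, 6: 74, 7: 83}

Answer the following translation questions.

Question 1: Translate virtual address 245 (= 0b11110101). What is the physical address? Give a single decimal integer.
Answer: 597

Derivation:
vaddr = 245 = 0b11110101
Split: l1_idx=3, l2_idx=6, offset=5
L1[3] = 1
L2[1][6] = 74
paddr = 74 * 8 + 5 = 597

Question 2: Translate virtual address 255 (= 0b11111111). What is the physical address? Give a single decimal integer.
Answer: 671

Derivation:
vaddr = 255 = 0b11111111
Split: l1_idx=3, l2_idx=7, offset=7
L1[3] = 1
L2[1][7] = 83
paddr = 83 * 8 + 7 = 671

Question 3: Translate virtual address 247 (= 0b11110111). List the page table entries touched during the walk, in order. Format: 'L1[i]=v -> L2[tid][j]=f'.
Answer: L1[3]=1 -> L2[1][6]=74

Derivation:
vaddr = 247 = 0b11110111
Split: l1_idx=3, l2_idx=6, offset=7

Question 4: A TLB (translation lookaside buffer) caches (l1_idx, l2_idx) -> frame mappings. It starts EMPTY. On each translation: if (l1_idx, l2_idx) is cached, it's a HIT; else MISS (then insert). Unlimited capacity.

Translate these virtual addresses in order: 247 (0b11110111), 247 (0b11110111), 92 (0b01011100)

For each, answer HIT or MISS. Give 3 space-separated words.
Answer: MISS HIT MISS

Derivation:
vaddr=247: (3,6) not in TLB -> MISS, insert
vaddr=247: (3,6) in TLB -> HIT
vaddr=92: (1,3) not in TLB -> MISS, insert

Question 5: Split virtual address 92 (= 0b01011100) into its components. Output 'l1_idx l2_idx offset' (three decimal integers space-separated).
vaddr = 92 = 0b01011100
  top 2 bits -> l1_idx = 1
  next 3 bits -> l2_idx = 3
  bottom 3 bits -> offset = 4

Answer: 1 3 4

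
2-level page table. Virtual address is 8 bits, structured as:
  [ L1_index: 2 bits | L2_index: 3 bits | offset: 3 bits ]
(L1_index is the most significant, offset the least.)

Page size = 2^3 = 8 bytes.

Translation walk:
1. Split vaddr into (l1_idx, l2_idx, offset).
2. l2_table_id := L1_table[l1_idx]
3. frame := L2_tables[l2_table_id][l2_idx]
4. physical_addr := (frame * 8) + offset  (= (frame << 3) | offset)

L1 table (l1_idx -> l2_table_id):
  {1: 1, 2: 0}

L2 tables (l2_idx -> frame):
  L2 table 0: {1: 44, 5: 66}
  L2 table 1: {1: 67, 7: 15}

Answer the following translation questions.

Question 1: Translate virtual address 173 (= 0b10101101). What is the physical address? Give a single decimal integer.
Answer: 533

Derivation:
vaddr = 173 = 0b10101101
Split: l1_idx=2, l2_idx=5, offset=5
L1[2] = 0
L2[0][5] = 66
paddr = 66 * 8 + 5 = 533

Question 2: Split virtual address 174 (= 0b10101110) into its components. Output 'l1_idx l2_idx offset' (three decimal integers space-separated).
Answer: 2 5 6

Derivation:
vaddr = 174 = 0b10101110
  top 2 bits -> l1_idx = 2
  next 3 bits -> l2_idx = 5
  bottom 3 bits -> offset = 6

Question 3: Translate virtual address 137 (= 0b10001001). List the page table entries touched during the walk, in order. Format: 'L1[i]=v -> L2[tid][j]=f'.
vaddr = 137 = 0b10001001
Split: l1_idx=2, l2_idx=1, offset=1

Answer: L1[2]=0 -> L2[0][1]=44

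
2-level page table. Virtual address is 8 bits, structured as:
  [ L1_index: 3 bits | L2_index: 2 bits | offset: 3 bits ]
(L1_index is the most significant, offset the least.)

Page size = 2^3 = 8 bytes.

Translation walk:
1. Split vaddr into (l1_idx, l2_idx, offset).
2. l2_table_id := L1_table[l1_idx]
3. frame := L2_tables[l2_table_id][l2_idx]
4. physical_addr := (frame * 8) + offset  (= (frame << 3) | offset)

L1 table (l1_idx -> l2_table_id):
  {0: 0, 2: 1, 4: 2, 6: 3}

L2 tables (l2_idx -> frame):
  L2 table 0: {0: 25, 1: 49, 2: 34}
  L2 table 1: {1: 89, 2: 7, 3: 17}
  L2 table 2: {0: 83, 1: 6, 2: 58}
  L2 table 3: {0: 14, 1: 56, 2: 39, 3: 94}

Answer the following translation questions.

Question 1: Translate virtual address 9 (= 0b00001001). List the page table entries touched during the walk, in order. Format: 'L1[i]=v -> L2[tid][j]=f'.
vaddr = 9 = 0b00001001
Split: l1_idx=0, l2_idx=1, offset=1

Answer: L1[0]=0 -> L2[0][1]=49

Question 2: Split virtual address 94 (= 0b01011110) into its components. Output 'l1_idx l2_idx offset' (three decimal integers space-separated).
Answer: 2 3 6

Derivation:
vaddr = 94 = 0b01011110
  top 3 bits -> l1_idx = 2
  next 2 bits -> l2_idx = 3
  bottom 3 bits -> offset = 6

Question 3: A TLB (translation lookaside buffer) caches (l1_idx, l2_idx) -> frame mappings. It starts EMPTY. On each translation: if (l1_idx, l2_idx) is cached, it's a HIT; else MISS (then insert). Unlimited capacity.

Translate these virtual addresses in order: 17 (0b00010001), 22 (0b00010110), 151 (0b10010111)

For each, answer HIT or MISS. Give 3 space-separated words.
vaddr=17: (0,2) not in TLB -> MISS, insert
vaddr=22: (0,2) in TLB -> HIT
vaddr=151: (4,2) not in TLB -> MISS, insert

Answer: MISS HIT MISS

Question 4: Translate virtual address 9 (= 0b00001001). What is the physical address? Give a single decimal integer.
vaddr = 9 = 0b00001001
Split: l1_idx=0, l2_idx=1, offset=1
L1[0] = 0
L2[0][1] = 49
paddr = 49 * 8 + 1 = 393

Answer: 393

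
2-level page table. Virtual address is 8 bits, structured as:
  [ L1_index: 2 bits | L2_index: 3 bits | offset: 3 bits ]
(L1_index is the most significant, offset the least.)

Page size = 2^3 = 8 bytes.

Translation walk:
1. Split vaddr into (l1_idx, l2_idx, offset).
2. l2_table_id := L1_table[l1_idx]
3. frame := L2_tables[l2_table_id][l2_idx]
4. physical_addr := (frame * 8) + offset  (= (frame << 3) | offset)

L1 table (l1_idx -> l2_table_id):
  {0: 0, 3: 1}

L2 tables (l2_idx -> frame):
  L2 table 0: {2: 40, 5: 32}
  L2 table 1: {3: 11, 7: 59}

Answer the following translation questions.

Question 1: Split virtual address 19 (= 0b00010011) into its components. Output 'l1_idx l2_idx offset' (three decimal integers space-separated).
Answer: 0 2 3

Derivation:
vaddr = 19 = 0b00010011
  top 2 bits -> l1_idx = 0
  next 3 bits -> l2_idx = 2
  bottom 3 bits -> offset = 3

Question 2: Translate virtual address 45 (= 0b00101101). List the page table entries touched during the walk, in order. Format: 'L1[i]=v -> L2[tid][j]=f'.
vaddr = 45 = 0b00101101
Split: l1_idx=0, l2_idx=5, offset=5

Answer: L1[0]=0 -> L2[0][5]=32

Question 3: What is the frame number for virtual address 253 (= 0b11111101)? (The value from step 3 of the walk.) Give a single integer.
Answer: 59

Derivation:
vaddr = 253: l1_idx=3, l2_idx=7
L1[3] = 1; L2[1][7] = 59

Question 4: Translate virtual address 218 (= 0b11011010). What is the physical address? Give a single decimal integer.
vaddr = 218 = 0b11011010
Split: l1_idx=3, l2_idx=3, offset=2
L1[3] = 1
L2[1][3] = 11
paddr = 11 * 8 + 2 = 90

Answer: 90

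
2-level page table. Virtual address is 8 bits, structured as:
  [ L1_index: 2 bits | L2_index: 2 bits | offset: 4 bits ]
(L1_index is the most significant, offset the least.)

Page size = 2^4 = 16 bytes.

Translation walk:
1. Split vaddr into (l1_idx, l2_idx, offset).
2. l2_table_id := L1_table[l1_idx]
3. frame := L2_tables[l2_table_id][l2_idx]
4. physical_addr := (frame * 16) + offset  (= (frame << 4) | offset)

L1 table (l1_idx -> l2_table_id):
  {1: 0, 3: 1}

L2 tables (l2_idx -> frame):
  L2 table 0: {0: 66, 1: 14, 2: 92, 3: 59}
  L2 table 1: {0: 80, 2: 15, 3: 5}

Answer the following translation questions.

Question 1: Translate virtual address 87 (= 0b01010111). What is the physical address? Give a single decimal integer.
vaddr = 87 = 0b01010111
Split: l1_idx=1, l2_idx=1, offset=7
L1[1] = 0
L2[0][1] = 14
paddr = 14 * 16 + 7 = 231

Answer: 231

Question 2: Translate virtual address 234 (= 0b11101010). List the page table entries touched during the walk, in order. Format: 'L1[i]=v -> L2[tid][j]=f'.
vaddr = 234 = 0b11101010
Split: l1_idx=3, l2_idx=2, offset=10

Answer: L1[3]=1 -> L2[1][2]=15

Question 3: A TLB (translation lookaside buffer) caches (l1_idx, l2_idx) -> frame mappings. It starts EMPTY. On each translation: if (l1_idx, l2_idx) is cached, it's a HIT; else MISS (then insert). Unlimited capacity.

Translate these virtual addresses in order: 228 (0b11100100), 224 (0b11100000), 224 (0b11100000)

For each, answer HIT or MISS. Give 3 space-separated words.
Answer: MISS HIT HIT

Derivation:
vaddr=228: (3,2) not in TLB -> MISS, insert
vaddr=224: (3,2) in TLB -> HIT
vaddr=224: (3,2) in TLB -> HIT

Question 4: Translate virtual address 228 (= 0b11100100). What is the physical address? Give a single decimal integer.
vaddr = 228 = 0b11100100
Split: l1_idx=3, l2_idx=2, offset=4
L1[3] = 1
L2[1][2] = 15
paddr = 15 * 16 + 4 = 244

Answer: 244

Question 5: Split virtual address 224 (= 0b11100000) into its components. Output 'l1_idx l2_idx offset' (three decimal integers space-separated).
vaddr = 224 = 0b11100000
  top 2 bits -> l1_idx = 3
  next 2 bits -> l2_idx = 2
  bottom 4 bits -> offset = 0

Answer: 3 2 0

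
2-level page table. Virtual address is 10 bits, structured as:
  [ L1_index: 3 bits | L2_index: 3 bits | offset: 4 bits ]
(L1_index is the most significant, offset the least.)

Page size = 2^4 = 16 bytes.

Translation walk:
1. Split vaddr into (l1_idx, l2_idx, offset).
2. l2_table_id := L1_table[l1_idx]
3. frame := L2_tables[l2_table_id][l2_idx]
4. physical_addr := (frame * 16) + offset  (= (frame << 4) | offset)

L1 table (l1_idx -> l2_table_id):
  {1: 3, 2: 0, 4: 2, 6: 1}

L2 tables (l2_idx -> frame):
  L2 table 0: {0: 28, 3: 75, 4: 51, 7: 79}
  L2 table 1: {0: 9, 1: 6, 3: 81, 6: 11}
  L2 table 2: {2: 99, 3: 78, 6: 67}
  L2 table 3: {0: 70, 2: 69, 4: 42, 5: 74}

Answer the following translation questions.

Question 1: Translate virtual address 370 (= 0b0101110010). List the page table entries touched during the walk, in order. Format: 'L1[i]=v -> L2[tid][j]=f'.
Answer: L1[2]=0 -> L2[0][7]=79

Derivation:
vaddr = 370 = 0b0101110010
Split: l1_idx=2, l2_idx=7, offset=2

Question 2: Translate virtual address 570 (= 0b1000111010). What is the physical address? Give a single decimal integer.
Answer: 1258

Derivation:
vaddr = 570 = 0b1000111010
Split: l1_idx=4, l2_idx=3, offset=10
L1[4] = 2
L2[2][3] = 78
paddr = 78 * 16 + 10 = 1258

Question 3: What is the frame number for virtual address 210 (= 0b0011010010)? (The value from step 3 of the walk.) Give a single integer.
vaddr = 210: l1_idx=1, l2_idx=5
L1[1] = 3; L2[3][5] = 74

Answer: 74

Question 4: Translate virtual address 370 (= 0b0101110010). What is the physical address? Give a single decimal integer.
Answer: 1266

Derivation:
vaddr = 370 = 0b0101110010
Split: l1_idx=2, l2_idx=7, offset=2
L1[2] = 0
L2[0][7] = 79
paddr = 79 * 16 + 2 = 1266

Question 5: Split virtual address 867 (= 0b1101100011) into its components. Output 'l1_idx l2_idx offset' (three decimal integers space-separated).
Answer: 6 6 3

Derivation:
vaddr = 867 = 0b1101100011
  top 3 bits -> l1_idx = 6
  next 3 bits -> l2_idx = 6
  bottom 4 bits -> offset = 3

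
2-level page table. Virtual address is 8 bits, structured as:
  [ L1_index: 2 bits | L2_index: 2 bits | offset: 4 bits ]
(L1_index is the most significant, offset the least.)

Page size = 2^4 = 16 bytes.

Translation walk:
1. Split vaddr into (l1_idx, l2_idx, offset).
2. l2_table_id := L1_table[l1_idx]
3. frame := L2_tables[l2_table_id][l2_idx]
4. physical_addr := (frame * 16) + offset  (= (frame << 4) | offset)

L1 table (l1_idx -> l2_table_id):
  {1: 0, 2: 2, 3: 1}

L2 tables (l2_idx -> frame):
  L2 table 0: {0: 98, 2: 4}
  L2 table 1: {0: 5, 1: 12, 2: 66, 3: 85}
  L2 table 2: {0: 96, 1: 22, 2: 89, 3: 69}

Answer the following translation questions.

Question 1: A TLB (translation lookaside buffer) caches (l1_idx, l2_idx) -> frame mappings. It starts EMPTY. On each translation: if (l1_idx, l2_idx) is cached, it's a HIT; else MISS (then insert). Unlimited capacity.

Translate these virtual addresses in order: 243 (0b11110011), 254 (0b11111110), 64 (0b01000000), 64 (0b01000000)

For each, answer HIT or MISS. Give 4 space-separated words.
Answer: MISS HIT MISS HIT

Derivation:
vaddr=243: (3,3) not in TLB -> MISS, insert
vaddr=254: (3,3) in TLB -> HIT
vaddr=64: (1,0) not in TLB -> MISS, insert
vaddr=64: (1,0) in TLB -> HIT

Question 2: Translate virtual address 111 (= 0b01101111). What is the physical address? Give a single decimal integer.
vaddr = 111 = 0b01101111
Split: l1_idx=1, l2_idx=2, offset=15
L1[1] = 0
L2[0][2] = 4
paddr = 4 * 16 + 15 = 79

Answer: 79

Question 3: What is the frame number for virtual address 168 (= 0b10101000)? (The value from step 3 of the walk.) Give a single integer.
vaddr = 168: l1_idx=2, l2_idx=2
L1[2] = 2; L2[2][2] = 89

Answer: 89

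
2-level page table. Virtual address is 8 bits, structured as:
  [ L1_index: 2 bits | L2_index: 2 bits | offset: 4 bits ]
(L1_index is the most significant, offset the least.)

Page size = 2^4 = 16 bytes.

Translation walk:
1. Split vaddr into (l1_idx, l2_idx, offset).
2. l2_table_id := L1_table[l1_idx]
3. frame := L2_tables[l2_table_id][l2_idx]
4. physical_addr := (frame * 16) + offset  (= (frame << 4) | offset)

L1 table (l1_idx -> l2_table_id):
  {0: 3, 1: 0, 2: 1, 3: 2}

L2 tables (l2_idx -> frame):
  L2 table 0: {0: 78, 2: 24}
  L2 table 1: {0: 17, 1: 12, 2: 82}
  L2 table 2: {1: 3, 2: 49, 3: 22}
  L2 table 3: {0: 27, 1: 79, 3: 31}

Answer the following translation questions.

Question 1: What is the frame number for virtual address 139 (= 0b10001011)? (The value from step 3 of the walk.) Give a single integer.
vaddr = 139: l1_idx=2, l2_idx=0
L1[2] = 1; L2[1][0] = 17

Answer: 17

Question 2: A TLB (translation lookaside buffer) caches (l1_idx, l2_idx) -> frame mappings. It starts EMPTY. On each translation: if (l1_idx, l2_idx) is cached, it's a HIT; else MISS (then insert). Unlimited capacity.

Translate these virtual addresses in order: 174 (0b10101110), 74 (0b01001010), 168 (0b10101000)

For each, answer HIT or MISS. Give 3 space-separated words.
vaddr=174: (2,2) not in TLB -> MISS, insert
vaddr=74: (1,0) not in TLB -> MISS, insert
vaddr=168: (2,2) in TLB -> HIT

Answer: MISS MISS HIT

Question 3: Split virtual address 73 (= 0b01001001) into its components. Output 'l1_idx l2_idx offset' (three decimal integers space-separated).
vaddr = 73 = 0b01001001
  top 2 bits -> l1_idx = 1
  next 2 bits -> l2_idx = 0
  bottom 4 bits -> offset = 9

Answer: 1 0 9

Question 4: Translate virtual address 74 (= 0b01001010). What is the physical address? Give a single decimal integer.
vaddr = 74 = 0b01001010
Split: l1_idx=1, l2_idx=0, offset=10
L1[1] = 0
L2[0][0] = 78
paddr = 78 * 16 + 10 = 1258

Answer: 1258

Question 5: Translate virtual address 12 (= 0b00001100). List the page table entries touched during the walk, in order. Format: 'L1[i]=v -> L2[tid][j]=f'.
Answer: L1[0]=3 -> L2[3][0]=27

Derivation:
vaddr = 12 = 0b00001100
Split: l1_idx=0, l2_idx=0, offset=12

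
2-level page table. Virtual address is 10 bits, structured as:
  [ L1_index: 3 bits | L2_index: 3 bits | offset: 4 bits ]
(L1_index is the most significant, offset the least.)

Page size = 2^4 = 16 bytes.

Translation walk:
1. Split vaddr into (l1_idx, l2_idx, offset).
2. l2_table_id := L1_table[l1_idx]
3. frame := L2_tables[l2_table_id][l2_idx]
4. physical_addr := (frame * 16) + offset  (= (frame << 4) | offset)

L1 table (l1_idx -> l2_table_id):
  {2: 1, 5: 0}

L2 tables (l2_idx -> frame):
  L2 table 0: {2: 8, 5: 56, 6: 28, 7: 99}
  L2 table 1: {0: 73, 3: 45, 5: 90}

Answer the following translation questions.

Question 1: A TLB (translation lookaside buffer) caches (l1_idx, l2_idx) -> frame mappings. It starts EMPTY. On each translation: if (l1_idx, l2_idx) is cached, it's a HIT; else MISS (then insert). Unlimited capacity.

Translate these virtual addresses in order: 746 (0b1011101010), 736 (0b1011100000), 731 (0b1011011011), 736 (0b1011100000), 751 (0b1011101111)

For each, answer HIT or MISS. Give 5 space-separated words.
vaddr=746: (5,6) not in TLB -> MISS, insert
vaddr=736: (5,6) in TLB -> HIT
vaddr=731: (5,5) not in TLB -> MISS, insert
vaddr=736: (5,6) in TLB -> HIT
vaddr=751: (5,6) in TLB -> HIT

Answer: MISS HIT MISS HIT HIT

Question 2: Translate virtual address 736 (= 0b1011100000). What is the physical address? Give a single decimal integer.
Answer: 448

Derivation:
vaddr = 736 = 0b1011100000
Split: l1_idx=5, l2_idx=6, offset=0
L1[5] = 0
L2[0][6] = 28
paddr = 28 * 16 + 0 = 448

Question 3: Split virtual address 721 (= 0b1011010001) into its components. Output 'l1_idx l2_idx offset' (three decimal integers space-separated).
vaddr = 721 = 0b1011010001
  top 3 bits -> l1_idx = 5
  next 3 bits -> l2_idx = 5
  bottom 4 bits -> offset = 1

Answer: 5 5 1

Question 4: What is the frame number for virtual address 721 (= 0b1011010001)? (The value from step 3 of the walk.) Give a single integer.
Answer: 56

Derivation:
vaddr = 721: l1_idx=5, l2_idx=5
L1[5] = 0; L2[0][5] = 56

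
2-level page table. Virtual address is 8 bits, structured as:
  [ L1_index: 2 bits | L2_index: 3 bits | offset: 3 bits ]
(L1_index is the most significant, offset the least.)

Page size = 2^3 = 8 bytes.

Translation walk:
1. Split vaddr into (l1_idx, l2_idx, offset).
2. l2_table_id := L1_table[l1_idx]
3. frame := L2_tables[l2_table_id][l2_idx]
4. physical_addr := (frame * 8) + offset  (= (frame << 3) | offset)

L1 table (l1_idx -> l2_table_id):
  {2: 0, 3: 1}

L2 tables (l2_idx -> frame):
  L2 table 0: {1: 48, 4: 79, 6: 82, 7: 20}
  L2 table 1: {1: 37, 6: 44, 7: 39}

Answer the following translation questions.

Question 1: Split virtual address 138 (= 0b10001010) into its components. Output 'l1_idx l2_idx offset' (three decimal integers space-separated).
Answer: 2 1 2

Derivation:
vaddr = 138 = 0b10001010
  top 2 bits -> l1_idx = 2
  next 3 bits -> l2_idx = 1
  bottom 3 bits -> offset = 2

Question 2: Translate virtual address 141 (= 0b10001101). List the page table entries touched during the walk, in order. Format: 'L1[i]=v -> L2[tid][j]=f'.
Answer: L1[2]=0 -> L2[0][1]=48

Derivation:
vaddr = 141 = 0b10001101
Split: l1_idx=2, l2_idx=1, offset=5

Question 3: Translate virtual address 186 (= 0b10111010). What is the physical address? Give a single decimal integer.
vaddr = 186 = 0b10111010
Split: l1_idx=2, l2_idx=7, offset=2
L1[2] = 0
L2[0][7] = 20
paddr = 20 * 8 + 2 = 162

Answer: 162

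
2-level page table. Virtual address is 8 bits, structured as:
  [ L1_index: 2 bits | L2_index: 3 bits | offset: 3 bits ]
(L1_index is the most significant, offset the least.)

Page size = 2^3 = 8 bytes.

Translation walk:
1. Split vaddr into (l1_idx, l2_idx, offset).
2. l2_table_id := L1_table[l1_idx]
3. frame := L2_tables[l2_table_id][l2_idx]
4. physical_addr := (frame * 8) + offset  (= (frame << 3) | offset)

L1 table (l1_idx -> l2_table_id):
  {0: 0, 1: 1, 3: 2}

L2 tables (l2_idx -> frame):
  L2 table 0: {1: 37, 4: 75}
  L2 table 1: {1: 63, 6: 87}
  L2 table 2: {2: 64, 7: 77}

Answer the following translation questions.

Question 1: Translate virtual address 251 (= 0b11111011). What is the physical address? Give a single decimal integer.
Answer: 619

Derivation:
vaddr = 251 = 0b11111011
Split: l1_idx=3, l2_idx=7, offset=3
L1[3] = 2
L2[2][7] = 77
paddr = 77 * 8 + 3 = 619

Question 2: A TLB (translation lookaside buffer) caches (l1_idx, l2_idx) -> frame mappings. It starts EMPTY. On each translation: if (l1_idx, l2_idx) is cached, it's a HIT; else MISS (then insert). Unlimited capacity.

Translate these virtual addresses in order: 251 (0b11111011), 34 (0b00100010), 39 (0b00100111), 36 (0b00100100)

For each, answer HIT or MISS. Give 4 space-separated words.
vaddr=251: (3,7) not in TLB -> MISS, insert
vaddr=34: (0,4) not in TLB -> MISS, insert
vaddr=39: (0,4) in TLB -> HIT
vaddr=36: (0,4) in TLB -> HIT

Answer: MISS MISS HIT HIT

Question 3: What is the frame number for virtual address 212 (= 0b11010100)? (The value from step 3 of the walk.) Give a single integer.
vaddr = 212: l1_idx=3, l2_idx=2
L1[3] = 2; L2[2][2] = 64

Answer: 64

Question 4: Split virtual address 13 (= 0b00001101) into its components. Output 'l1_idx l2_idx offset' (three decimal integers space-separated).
Answer: 0 1 5

Derivation:
vaddr = 13 = 0b00001101
  top 2 bits -> l1_idx = 0
  next 3 bits -> l2_idx = 1
  bottom 3 bits -> offset = 5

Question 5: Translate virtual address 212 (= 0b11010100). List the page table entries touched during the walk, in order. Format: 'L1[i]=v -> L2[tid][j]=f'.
Answer: L1[3]=2 -> L2[2][2]=64

Derivation:
vaddr = 212 = 0b11010100
Split: l1_idx=3, l2_idx=2, offset=4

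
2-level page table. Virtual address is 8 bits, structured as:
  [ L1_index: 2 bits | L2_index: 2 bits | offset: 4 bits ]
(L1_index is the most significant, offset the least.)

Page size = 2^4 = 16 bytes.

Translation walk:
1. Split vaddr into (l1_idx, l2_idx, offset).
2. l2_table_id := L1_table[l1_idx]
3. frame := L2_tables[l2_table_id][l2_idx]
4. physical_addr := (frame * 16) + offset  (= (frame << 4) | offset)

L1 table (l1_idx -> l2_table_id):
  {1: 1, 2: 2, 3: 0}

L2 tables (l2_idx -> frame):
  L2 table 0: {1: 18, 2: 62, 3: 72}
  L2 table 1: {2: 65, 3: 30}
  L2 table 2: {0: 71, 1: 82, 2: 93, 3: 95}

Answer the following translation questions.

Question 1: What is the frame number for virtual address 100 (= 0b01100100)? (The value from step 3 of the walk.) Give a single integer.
Answer: 65

Derivation:
vaddr = 100: l1_idx=1, l2_idx=2
L1[1] = 1; L2[1][2] = 65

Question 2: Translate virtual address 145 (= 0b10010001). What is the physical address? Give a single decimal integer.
vaddr = 145 = 0b10010001
Split: l1_idx=2, l2_idx=1, offset=1
L1[2] = 2
L2[2][1] = 82
paddr = 82 * 16 + 1 = 1313

Answer: 1313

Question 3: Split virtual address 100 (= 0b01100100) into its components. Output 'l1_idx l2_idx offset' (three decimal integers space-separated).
vaddr = 100 = 0b01100100
  top 2 bits -> l1_idx = 1
  next 2 bits -> l2_idx = 2
  bottom 4 bits -> offset = 4

Answer: 1 2 4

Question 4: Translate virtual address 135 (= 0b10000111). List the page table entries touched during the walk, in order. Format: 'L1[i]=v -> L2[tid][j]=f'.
vaddr = 135 = 0b10000111
Split: l1_idx=2, l2_idx=0, offset=7

Answer: L1[2]=2 -> L2[2][0]=71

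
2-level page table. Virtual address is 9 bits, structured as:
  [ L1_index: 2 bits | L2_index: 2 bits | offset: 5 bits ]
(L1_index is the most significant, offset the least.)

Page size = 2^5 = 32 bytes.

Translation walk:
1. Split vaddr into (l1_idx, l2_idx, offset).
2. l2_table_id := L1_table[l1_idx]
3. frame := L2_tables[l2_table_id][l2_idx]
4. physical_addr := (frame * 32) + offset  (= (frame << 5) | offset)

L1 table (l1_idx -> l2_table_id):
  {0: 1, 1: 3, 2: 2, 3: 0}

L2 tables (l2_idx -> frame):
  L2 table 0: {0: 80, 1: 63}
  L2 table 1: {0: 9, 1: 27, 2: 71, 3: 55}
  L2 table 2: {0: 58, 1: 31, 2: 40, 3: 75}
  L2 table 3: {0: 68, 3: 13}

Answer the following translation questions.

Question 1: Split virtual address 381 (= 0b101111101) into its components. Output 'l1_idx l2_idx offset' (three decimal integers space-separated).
Answer: 2 3 29

Derivation:
vaddr = 381 = 0b101111101
  top 2 bits -> l1_idx = 2
  next 2 bits -> l2_idx = 3
  bottom 5 bits -> offset = 29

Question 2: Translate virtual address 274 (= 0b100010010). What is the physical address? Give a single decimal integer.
vaddr = 274 = 0b100010010
Split: l1_idx=2, l2_idx=0, offset=18
L1[2] = 2
L2[2][0] = 58
paddr = 58 * 32 + 18 = 1874

Answer: 1874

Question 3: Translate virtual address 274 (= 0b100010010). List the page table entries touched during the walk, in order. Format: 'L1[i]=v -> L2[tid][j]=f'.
vaddr = 274 = 0b100010010
Split: l1_idx=2, l2_idx=0, offset=18

Answer: L1[2]=2 -> L2[2][0]=58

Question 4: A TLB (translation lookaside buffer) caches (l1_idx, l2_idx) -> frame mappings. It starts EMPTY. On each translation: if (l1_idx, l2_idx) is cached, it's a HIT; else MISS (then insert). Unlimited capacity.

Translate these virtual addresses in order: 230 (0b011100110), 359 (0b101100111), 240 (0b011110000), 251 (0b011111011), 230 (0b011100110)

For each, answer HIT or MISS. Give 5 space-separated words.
Answer: MISS MISS HIT HIT HIT

Derivation:
vaddr=230: (1,3) not in TLB -> MISS, insert
vaddr=359: (2,3) not in TLB -> MISS, insert
vaddr=240: (1,3) in TLB -> HIT
vaddr=251: (1,3) in TLB -> HIT
vaddr=230: (1,3) in TLB -> HIT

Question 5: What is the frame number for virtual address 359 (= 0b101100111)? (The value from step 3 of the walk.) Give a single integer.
vaddr = 359: l1_idx=2, l2_idx=3
L1[2] = 2; L2[2][3] = 75

Answer: 75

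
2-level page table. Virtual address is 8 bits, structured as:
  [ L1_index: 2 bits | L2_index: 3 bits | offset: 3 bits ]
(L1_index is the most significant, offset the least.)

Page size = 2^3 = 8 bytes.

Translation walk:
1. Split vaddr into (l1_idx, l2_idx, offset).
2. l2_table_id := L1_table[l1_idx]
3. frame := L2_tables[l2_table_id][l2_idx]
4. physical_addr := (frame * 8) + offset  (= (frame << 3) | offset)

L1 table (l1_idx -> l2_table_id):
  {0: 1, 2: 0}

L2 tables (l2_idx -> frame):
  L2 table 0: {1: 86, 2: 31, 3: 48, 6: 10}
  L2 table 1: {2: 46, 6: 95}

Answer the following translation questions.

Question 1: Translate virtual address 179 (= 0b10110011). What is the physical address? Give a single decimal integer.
vaddr = 179 = 0b10110011
Split: l1_idx=2, l2_idx=6, offset=3
L1[2] = 0
L2[0][6] = 10
paddr = 10 * 8 + 3 = 83

Answer: 83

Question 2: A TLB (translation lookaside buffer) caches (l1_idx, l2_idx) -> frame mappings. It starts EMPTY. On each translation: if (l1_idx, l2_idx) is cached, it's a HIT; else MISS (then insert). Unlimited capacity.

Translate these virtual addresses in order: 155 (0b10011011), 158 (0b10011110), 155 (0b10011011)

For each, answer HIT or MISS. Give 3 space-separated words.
Answer: MISS HIT HIT

Derivation:
vaddr=155: (2,3) not in TLB -> MISS, insert
vaddr=158: (2,3) in TLB -> HIT
vaddr=155: (2,3) in TLB -> HIT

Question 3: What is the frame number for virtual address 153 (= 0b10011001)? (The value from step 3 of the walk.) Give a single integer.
vaddr = 153: l1_idx=2, l2_idx=3
L1[2] = 0; L2[0][3] = 48

Answer: 48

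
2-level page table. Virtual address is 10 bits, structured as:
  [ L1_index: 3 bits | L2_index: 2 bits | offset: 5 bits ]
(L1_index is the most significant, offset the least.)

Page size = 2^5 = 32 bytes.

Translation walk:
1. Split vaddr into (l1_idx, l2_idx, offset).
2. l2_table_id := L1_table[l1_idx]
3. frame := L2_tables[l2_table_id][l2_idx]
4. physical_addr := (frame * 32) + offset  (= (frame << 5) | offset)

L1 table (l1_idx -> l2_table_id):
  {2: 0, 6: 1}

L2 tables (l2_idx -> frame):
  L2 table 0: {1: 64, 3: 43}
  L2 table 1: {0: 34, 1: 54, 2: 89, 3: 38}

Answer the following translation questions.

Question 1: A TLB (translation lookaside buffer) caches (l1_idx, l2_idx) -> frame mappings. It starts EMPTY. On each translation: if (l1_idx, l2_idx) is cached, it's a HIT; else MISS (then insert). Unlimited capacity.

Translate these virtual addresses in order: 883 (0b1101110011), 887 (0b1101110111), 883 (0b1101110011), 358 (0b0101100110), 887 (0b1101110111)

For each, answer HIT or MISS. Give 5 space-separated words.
vaddr=883: (6,3) not in TLB -> MISS, insert
vaddr=887: (6,3) in TLB -> HIT
vaddr=883: (6,3) in TLB -> HIT
vaddr=358: (2,3) not in TLB -> MISS, insert
vaddr=887: (6,3) in TLB -> HIT

Answer: MISS HIT HIT MISS HIT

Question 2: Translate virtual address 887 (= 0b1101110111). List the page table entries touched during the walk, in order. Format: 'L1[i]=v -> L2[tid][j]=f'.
Answer: L1[6]=1 -> L2[1][3]=38

Derivation:
vaddr = 887 = 0b1101110111
Split: l1_idx=6, l2_idx=3, offset=23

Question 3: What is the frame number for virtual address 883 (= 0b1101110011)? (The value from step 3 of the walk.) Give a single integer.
vaddr = 883: l1_idx=6, l2_idx=3
L1[6] = 1; L2[1][3] = 38

Answer: 38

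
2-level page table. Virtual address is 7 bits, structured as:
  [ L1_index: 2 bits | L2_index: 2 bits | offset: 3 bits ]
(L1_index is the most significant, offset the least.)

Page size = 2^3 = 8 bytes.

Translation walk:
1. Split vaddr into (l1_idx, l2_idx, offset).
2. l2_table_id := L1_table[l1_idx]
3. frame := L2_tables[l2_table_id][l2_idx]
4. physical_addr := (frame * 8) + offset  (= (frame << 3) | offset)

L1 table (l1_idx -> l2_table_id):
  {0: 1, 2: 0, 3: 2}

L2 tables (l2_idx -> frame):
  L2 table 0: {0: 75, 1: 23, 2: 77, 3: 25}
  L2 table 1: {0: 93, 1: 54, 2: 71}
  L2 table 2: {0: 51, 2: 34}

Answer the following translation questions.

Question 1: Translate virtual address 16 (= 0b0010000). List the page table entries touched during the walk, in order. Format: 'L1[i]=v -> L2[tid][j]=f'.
vaddr = 16 = 0b0010000
Split: l1_idx=0, l2_idx=2, offset=0

Answer: L1[0]=1 -> L2[1][2]=71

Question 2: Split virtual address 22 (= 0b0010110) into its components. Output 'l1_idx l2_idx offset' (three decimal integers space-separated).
vaddr = 22 = 0b0010110
  top 2 bits -> l1_idx = 0
  next 2 bits -> l2_idx = 2
  bottom 3 bits -> offset = 6

Answer: 0 2 6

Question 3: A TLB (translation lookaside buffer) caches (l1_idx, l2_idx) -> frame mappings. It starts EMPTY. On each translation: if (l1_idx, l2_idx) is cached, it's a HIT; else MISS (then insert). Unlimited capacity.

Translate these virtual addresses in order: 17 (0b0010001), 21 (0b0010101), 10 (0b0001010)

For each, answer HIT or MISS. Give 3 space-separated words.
Answer: MISS HIT MISS

Derivation:
vaddr=17: (0,2) not in TLB -> MISS, insert
vaddr=21: (0,2) in TLB -> HIT
vaddr=10: (0,1) not in TLB -> MISS, insert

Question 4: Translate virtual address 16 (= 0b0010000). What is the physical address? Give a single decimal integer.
vaddr = 16 = 0b0010000
Split: l1_idx=0, l2_idx=2, offset=0
L1[0] = 1
L2[1][2] = 71
paddr = 71 * 8 + 0 = 568

Answer: 568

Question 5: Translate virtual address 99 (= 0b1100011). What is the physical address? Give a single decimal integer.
Answer: 411

Derivation:
vaddr = 99 = 0b1100011
Split: l1_idx=3, l2_idx=0, offset=3
L1[3] = 2
L2[2][0] = 51
paddr = 51 * 8 + 3 = 411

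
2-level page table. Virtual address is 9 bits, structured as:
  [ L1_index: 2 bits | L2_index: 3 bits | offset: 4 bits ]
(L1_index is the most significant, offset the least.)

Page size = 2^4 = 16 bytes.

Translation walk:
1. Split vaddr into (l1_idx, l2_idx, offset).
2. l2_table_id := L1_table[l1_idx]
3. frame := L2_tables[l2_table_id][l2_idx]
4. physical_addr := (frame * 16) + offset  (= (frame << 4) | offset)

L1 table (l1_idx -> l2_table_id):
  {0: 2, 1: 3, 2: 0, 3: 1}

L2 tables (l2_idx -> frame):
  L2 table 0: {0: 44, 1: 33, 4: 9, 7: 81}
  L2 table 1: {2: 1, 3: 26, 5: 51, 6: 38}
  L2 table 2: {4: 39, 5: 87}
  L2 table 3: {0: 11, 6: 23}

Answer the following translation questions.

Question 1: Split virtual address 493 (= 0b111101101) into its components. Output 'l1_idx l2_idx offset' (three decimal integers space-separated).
vaddr = 493 = 0b111101101
  top 2 bits -> l1_idx = 3
  next 3 bits -> l2_idx = 6
  bottom 4 bits -> offset = 13

Answer: 3 6 13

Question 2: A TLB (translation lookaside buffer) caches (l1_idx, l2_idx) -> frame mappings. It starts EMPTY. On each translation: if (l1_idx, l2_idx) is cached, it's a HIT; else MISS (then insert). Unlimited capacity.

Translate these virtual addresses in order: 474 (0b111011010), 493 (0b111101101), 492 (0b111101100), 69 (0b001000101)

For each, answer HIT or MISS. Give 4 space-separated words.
vaddr=474: (3,5) not in TLB -> MISS, insert
vaddr=493: (3,6) not in TLB -> MISS, insert
vaddr=492: (3,6) in TLB -> HIT
vaddr=69: (0,4) not in TLB -> MISS, insert

Answer: MISS MISS HIT MISS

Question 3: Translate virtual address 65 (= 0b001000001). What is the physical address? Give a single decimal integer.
vaddr = 65 = 0b001000001
Split: l1_idx=0, l2_idx=4, offset=1
L1[0] = 2
L2[2][4] = 39
paddr = 39 * 16 + 1 = 625

Answer: 625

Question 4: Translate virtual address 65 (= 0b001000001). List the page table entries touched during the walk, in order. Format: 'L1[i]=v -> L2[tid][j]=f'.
vaddr = 65 = 0b001000001
Split: l1_idx=0, l2_idx=4, offset=1

Answer: L1[0]=2 -> L2[2][4]=39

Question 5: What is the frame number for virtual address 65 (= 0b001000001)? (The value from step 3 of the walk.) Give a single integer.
Answer: 39

Derivation:
vaddr = 65: l1_idx=0, l2_idx=4
L1[0] = 2; L2[2][4] = 39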